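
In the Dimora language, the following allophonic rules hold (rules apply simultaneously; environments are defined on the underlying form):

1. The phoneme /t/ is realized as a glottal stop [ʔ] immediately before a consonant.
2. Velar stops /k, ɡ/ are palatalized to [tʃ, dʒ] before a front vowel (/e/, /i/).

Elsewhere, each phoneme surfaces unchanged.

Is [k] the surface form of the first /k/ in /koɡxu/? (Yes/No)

Yes

/k/ (word-initial) fails the environment for rule 2, so it stays [k].
The actual realization is [k], which matches [k].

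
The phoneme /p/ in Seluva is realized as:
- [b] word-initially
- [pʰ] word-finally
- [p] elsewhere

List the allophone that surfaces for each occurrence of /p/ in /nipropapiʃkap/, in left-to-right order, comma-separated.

[p], [p], [p], [pʰ]

Occurrence 1 (position 3): no conditioning environment matches → elsewhere allophone [p].
Occurrence 2 (position 6): no conditioning environment matches → elsewhere allophone [p].
Occurrence 3 (position 8): no conditioning environment matches → elsewhere allophone [p].
Occurrence 4 (position 13): word-finally → [pʰ].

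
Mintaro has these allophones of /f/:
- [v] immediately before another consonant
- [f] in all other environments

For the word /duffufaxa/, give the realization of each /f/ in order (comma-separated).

[v], [f], [f]

Occurrence 1 (position 3): immediately before another consonant → [v].
Occurrence 2 (position 4): no conditioning environment matches → elsewhere allophone [f].
Occurrence 3 (position 6): no conditioning environment matches → elsewhere allophone [f].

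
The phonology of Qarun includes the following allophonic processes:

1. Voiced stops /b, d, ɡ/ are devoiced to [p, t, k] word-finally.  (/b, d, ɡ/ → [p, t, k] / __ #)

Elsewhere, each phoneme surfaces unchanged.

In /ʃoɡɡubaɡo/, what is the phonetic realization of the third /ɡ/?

[ɡ]

/ɡ/ (between /a/ and /o/) is in the target of rule 1 but the environment (word-finally) is not met → [ɡ].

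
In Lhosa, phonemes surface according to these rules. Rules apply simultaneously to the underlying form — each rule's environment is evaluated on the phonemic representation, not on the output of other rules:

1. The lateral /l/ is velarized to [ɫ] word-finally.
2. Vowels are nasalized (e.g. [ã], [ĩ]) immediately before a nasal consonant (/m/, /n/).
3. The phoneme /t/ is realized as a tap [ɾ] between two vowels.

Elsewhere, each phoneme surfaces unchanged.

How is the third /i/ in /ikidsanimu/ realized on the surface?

/i/ (between /n/ and /m/) occurs before a nasal consonant → [ĩ] by rule 2.

[ĩ]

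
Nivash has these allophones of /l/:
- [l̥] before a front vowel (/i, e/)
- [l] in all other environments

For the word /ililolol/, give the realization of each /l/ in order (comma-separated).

[l̥], [l], [l], [l]

Occurrence 1 (position 2): before a front vowel (/i, e/) → [l̥].
Occurrence 2 (position 4): no conditioning environment matches → elsewhere allophone [l].
Occurrence 3 (position 6): no conditioning environment matches → elsewhere allophone [l].
Occurrence 4 (position 8): no conditioning environment matches → elsewhere allophone [l].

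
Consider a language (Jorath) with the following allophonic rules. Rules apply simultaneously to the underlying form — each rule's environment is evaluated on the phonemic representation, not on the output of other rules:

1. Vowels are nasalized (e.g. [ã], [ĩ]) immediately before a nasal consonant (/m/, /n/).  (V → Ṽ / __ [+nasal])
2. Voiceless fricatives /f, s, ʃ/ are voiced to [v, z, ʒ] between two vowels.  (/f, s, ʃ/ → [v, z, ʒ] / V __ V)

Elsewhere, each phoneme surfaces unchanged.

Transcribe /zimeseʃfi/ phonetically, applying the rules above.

[zĩmezeʃfi]

/z/ (word-initial) is unaffected → [z].
/i/ — between /z/ and /m/, before a nasal consonant — surfaces as [ĩ] (rule 1).
/m/ (between /i/ and /e/) is unaffected → [m].
/e/ (between /m/ and /s/) fails the environment for rule 1, so it stays [e].
Rule 2 applies to /s/ (between /e/ and /e/: between two vowels) → [z].
/e/ — between /s/ and /ʃ/; rule 1 does not apply here → [e].
/ʃ/ (between /e/ and /f/) is in the target of rule 2 but the environment (between two vowels) is not met → [ʃ].
/f/ — between /ʃ/ and /i/; rule 2 does not apply here → [f].
/i/ (word-final) is in the target of rule 1 but the environment (before a nasal consonant) is not met → [i].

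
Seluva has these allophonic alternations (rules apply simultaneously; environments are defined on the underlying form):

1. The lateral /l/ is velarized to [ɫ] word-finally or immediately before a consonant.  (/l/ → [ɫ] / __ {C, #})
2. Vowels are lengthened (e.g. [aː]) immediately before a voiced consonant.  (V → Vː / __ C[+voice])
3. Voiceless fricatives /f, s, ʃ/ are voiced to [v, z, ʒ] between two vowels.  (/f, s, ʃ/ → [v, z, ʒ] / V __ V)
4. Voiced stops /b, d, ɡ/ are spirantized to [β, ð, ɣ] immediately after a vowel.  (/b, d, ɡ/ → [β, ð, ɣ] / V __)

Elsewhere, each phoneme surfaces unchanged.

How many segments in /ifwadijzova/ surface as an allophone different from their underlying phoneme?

Segments that undergo a rule: /a/ → [aː] (rule 2); /d/ → [ð] (rule 4); /i/ → [iː] (rule 2); /o/ → [oː] (rule 2).
All other segments surface unchanged.

4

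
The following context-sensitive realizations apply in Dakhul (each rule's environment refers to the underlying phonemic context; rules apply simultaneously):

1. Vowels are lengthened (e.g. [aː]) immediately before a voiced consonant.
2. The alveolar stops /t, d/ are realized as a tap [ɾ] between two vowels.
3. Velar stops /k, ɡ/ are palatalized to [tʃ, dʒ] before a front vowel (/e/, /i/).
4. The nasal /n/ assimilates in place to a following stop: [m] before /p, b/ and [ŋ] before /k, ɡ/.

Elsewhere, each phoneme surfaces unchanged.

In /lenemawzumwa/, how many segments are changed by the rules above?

4

Segments that undergo a rule: /e/ → [eː] (rule 1); /e/ → [eː] (rule 1); /a/ → [aː] (rule 1); /u/ → [uː] (rule 1).
All other segments surface unchanged.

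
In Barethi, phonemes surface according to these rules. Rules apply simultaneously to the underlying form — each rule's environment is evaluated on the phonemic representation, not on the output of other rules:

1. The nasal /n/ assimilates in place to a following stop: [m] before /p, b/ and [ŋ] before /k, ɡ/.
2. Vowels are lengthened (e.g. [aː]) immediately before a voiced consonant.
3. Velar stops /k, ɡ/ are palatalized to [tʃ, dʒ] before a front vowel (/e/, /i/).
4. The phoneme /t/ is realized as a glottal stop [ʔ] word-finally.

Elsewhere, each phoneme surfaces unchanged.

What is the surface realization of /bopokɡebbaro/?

[bopokdʒeːbbaːro]

/b/ stays [b].
/o/ — between /b/ and /p/; rule 2 does not apply here → [o].
/p/ (between /o/ and /o/): no rule targets it → [p].
/o/ (between /p/ and /k/) is in the target of rule 2 but the environment (before a voiced consonant) is not met → [o].
/k/ (between /o/ and /ɡ/) is in the target of rule 3 but the environment (before a front vowel) is not met → [k].
/ɡ/ meets the environment for rule 3 (before a front vowel) → [dʒ].
/e/ (between /ɡ/ and /b/) occurs before a voiced consonant → [eː] by rule 2.
/b/ (between /e/ and /b/) is unaffected → [b].
/b/ — not in any rule's target class → [b].
/a/ (between /b/ and /r/) occurs before a voiced consonant → [aː] by rule 2.
/r/ (between /a/ and /o/) is unaffected → [r].
/o/ (word-final) is in the target of rule 2 but the environment (before a voiced consonant) is not met → [o].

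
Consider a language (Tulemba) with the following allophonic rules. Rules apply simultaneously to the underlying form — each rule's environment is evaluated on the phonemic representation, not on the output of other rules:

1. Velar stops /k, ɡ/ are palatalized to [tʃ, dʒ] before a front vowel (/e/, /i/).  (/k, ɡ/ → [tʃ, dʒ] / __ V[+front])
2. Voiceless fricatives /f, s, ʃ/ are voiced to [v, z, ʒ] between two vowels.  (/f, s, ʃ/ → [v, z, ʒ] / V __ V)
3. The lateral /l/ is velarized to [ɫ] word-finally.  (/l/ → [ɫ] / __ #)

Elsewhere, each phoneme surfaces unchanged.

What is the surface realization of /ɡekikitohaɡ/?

/ɡ/ meets the environment for rule 1 (before a front vowel) → [dʒ].
/k/ (between /e/ and /i/) occurs before a front vowel → [tʃ] by rule 1.
/k/ — between /i/ and /i/, before a front vowel — surfaces as [tʃ] (rule 1).
/ɡ/ (word-final) fails the environment for rule 1, so it stays [ɡ].

[dʒetʃitʃitohaɡ]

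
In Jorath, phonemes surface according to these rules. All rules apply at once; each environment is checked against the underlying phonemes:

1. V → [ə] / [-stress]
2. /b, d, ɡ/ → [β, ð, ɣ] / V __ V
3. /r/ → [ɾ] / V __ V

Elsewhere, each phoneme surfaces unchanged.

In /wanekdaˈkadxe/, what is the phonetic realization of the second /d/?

/d/ (between /a/ and /x/) fails the environment for rule 2, so it stays [d].

[d]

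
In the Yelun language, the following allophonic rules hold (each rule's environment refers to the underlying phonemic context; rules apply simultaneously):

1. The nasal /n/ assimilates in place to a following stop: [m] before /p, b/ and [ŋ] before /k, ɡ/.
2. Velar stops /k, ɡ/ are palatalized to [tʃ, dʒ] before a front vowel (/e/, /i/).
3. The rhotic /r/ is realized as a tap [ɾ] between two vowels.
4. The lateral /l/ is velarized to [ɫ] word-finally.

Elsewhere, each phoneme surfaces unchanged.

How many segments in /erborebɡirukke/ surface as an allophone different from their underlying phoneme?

Segments that undergo a rule: /r/ → [ɾ] (rule 3); /ɡ/ → [dʒ] (rule 2); /r/ → [ɾ] (rule 3); /k/ → [tʃ] (rule 2).
All other segments surface unchanged.

4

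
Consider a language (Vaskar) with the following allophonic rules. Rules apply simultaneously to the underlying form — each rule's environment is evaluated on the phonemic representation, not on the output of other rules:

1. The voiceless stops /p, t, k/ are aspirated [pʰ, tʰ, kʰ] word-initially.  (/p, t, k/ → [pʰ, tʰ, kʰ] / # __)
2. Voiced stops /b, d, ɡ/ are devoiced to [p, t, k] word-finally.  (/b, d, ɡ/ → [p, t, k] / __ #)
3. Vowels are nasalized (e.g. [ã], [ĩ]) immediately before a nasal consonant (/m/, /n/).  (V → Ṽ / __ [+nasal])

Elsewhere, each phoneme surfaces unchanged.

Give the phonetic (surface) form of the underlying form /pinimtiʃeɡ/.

/p/ — word-initial, word-initially — surfaces as [pʰ] (rule 1).
/i/ meets the environment for rule 3 (before a nasal consonant) → [ĩ].
/n/ (between /i/ and /i/): no rule targets it → [n].
/i/ — between /n/ and /m/, before a nasal consonant — surfaces as [ĩ] (rule 3).
/m/ (between /i/ and /t/): no rule targets it → [m].
/t/ (between /m/ and /i/) is in the target of rule 1 but the environment (word-initially) is not met → [t].
/i/ — between /t/ and /ʃ/; rule 3 does not apply here → [i].
/ʃ/ — not in any rule's target class → [ʃ].
/e/ (between /ʃ/ and /ɡ/) is in the target of rule 3 but the environment (before a nasal consonant) is not met → [e].
Rule 2 applies to /ɡ/ (word-final: word-finally) → [k].

[pʰĩnĩmtiʃek]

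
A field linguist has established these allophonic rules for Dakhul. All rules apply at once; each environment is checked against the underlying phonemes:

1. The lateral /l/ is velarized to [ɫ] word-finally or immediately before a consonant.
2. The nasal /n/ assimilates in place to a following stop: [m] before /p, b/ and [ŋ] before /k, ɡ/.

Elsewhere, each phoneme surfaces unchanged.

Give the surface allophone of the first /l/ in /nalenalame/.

/l/ (between /a/ and /e/): rule 1 targets it, but not word-finally or immediately before a consonant → unchanged [l].

[l]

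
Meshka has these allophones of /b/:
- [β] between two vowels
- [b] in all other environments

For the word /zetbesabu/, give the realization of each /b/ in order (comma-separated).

[b], [β]

Occurrence 1 (position 4): no conditioning environment matches → elsewhere allophone [b].
Occurrence 2 (position 8): between two vowels → [β].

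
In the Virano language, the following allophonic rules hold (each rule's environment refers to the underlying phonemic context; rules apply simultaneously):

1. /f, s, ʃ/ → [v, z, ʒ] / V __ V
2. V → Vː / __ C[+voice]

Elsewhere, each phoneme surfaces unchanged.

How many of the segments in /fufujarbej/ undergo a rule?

4

Segments that undergo a rule: /f/ → [v] (rule 1); /u/ → [uː] (rule 2); /a/ → [aː] (rule 2); /e/ → [eː] (rule 2).
All other segments surface unchanged.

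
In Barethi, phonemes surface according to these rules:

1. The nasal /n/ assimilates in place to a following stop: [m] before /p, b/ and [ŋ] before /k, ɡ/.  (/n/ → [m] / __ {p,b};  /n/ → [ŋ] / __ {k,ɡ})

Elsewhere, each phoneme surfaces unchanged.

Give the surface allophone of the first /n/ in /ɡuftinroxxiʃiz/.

/n/ (between /i/ and /r/) fails the environment for rule 1, so it stays [n].

[n]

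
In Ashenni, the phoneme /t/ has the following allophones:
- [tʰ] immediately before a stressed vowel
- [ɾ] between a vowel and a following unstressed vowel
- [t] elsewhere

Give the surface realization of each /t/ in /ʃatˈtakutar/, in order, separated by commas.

[t], [tʰ], [ɾ]

Occurrence 1 (position 3): no conditioning environment matches → elsewhere allophone [t].
Occurrence 2 (position 4): immediately before a stressed vowel → [tʰ].
Occurrence 3 (position 8): between a vowel and an unstressed vowel → [ɾ].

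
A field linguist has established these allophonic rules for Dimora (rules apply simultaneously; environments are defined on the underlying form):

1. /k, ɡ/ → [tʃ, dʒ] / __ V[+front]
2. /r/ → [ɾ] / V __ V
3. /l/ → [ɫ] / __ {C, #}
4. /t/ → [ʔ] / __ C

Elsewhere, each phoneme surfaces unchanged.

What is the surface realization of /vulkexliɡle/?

/v/ — not in any rule's target class → [v].
/u/ — not in any rule's target class → [u].
/l/ meets the environment for rule 3 (word-finally or immediately before a consonant) → [ɫ].
/k/ (between /l/ and /e/): before a front vowel, so rule 1 applies → [tʃ].
/e/ — not in any rule's target class → [e].
/x/ (between /e/ and /l/) is unaffected → [x].
/l/ (between /x/ and /i/): rule 3 targets it, but not word-finally or immediately before a consonant → unchanged [l].
/i/ stays [i].
/ɡ/ (between /i/ and /l/) fails the environment for rule 1, so it stays [ɡ].
/l/ (between /ɡ/ and /e/) is in the target of rule 3 but the environment (word-finally or immediately before a consonant) is not met → [l].
/e/ stays [e].

[vuɫtʃexliɡle]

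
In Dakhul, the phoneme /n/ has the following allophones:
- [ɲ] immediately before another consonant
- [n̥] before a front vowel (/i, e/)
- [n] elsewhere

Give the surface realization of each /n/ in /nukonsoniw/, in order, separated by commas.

[n], [ɲ], [n̥]

Occurrence 1 (position 1): no conditioning environment matches → elsewhere allophone [n].
Occurrence 2 (position 5): immediately before another consonant → [ɲ].
Occurrence 3 (position 8): before a front vowel (/i, e/) → [n̥].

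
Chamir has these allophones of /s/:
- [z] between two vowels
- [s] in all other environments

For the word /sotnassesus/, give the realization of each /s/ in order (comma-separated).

Occurrence 1 (position 1): no conditioning environment matches → elsewhere allophone [s].
Occurrence 2 (position 6): no conditioning environment matches → elsewhere allophone [s].
Occurrence 3 (position 7): no conditioning environment matches → elsewhere allophone [s].
Occurrence 4 (position 9): between two vowels → [z].
Occurrence 5 (position 11): no conditioning environment matches → elsewhere allophone [s].

[s], [s], [s], [z], [s]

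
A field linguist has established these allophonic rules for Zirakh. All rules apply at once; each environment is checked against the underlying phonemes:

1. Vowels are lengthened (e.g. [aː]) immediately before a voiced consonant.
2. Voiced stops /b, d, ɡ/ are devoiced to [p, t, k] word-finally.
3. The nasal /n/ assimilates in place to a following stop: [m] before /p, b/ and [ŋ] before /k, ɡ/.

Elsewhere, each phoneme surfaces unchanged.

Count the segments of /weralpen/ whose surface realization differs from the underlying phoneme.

3

Segments that undergo a rule: /e/ → [eː] (rule 1); /a/ → [aː] (rule 1); /e/ → [eː] (rule 1).
All other segments surface unchanged.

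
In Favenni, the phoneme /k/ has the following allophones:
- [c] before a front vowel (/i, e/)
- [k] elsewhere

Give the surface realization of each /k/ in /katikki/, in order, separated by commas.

Occurrence 1 (position 1): no conditioning environment matches → elsewhere allophone [k].
Occurrence 2 (position 5): no conditioning environment matches → elsewhere allophone [k].
Occurrence 3 (position 6): before a front vowel → [c].

[k], [k], [c]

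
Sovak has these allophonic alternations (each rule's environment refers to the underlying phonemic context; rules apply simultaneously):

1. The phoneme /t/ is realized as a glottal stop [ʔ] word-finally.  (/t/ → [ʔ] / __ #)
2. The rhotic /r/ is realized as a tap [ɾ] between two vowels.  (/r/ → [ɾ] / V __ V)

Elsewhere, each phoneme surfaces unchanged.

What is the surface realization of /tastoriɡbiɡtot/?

[tastoɾiɡbiɡtoʔ]

/t/ — word-initial; rule 1 does not apply here → [t].
/t/ — between /s/ and /o/; rule 1 does not apply here → [t].
/r/ meets the environment for rule 2 (between two vowels) → [ɾ].
/t/ (between /ɡ/ and /o/) is in the target of rule 1 but the environment (word-finally) is not met → [t].
/t/ — word-final, word-finally — surfaces as [ʔ] (rule 1).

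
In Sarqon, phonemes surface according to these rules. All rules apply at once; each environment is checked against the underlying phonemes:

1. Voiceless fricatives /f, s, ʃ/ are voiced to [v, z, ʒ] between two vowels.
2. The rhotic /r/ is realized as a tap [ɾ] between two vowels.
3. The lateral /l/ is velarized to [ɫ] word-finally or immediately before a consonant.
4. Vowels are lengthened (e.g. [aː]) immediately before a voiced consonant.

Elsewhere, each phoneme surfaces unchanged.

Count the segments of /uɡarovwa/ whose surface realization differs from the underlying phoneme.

Segments that undergo a rule: /u/ → [uː] (rule 4); /a/ → [aː] (rule 4); /r/ → [ɾ] (rule 2); /o/ → [oː] (rule 4).
All other segments surface unchanged.

4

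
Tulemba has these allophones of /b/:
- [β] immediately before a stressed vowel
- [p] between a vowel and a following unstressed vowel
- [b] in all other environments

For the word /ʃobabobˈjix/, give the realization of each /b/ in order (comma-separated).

[p], [p], [b]

Occurrence 1 (position 3): between a vowel and a following unstressed vowel → [p].
Occurrence 2 (position 5): between a vowel and a following unstressed vowel → [p].
Occurrence 3 (position 7): no conditioning environment matches → elsewhere allophone [b].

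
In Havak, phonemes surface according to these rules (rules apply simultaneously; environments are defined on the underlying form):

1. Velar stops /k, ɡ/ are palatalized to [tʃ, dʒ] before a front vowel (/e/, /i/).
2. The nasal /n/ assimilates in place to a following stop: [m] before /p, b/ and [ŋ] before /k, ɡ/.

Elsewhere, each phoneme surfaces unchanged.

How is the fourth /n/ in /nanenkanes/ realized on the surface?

[n]

/n/ — between /a/ and /e/; rule 2 does not apply here → [n].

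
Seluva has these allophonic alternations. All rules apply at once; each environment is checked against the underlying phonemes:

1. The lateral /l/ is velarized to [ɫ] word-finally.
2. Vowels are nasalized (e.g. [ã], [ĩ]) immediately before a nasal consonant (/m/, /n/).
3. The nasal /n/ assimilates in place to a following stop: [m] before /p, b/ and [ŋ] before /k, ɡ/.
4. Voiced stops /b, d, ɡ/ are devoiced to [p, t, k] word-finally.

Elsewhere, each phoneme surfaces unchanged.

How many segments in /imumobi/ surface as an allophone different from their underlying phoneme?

2

Segments that undergo a rule: /i/ → [ĩ] (rule 2); /u/ → [ũ] (rule 2).
All other segments surface unchanged.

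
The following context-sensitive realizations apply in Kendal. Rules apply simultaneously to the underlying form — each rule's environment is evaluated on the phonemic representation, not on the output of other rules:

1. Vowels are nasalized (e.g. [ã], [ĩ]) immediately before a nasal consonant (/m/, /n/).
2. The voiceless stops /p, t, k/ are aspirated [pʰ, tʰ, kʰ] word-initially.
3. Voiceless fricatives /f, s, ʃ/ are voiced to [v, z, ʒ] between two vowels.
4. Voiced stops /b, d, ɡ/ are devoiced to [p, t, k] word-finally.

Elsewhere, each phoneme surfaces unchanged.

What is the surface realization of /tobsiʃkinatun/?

/t/ — word-initial, word-initially — surfaces as [tʰ] (rule 2).
/o/ (between /t/ and /b/) is in the target of rule 1 but the environment (before a nasal consonant) is not met → [o].
/b/ (between /o/ and /s/): rule 4 targets it, but not word-finally → unchanged [b].
/s/ (between /b/ and /i/) fails the environment for rule 3, so it stays [s].
/i/ (between /s/ and /ʃ/): rule 1 targets it, but not before a nasal consonant → unchanged [i].
/ʃ/ — between /i/ and /k/; rule 3 does not apply here → [ʃ].
/k/ (between /ʃ/ and /i/): rule 2 targets it, but not word-initially → unchanged [k].
Rule 1 applies to /i/ (between /k/ and /n/: before a nasal consonant) → [ĩ].
/n/ (between /i/ and /a/): no rule targets it → [n].
/a/ (between /n/ and /t/): rule 1 targets it, but not before a nasal consonant → unchanged [a].
/t/ — between /a/ and /u/; rule 2 does not apply here → [t].
/u/ meets the environment for rule 1 (before a nasal consonant) → [ũ].
/n/ (word-final): no rule targets it → [n].

[tʰobsiʃkĩnatũn]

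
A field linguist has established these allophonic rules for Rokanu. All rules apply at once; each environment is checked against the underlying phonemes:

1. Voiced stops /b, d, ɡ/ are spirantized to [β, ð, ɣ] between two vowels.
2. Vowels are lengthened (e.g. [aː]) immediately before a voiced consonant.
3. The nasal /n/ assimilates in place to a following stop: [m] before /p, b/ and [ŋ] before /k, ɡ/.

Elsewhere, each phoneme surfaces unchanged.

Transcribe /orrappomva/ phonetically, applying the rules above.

/o/ — word-initial, before a voiced consonant — surfaces as [oː] (rule 2).
/r/ (between /o/ and /r/) is unaffected → [r].
/r/ (between /r/ and /a/): no rule targets it → [r].
/a/ (between /r/ and /p/): rule 2 targets it, but not before a voiced consonant → unchanged [a].
/p/ stays [p].
/p/ (between /p/ and /o/) is unaffected → [p].
/o/ meets the environment for rule 2 (before a voiced consonant) → [oː].
/m/ (between /o/ and /v/): no rule targets it → [m].
/v/ — not in any rule's target class → [v].
/a/ (word-final) is in the target of rule 2 but the environment (before a voiced consonant) is not met → [a].

[oːrrappoːmva]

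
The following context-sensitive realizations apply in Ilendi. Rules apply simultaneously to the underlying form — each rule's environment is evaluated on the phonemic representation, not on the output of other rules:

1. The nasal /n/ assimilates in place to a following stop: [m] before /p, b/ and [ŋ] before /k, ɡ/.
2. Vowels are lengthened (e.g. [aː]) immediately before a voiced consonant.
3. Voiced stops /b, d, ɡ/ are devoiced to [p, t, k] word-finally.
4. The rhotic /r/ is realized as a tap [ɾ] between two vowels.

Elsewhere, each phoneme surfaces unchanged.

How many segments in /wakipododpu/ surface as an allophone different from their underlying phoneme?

Segments that undergo a rule: /o/ → [oː] (rule 2); /o/ → [oː] (rule 2).
All other segments surface unchanged.

2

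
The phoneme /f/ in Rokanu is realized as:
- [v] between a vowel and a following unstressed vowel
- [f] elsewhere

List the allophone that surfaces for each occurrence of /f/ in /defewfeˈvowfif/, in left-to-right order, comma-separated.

[v], [f], [f], [f]

Occurrence 1 (position 3): between a vowel and a following unstressed vowel → [v].
Occurrence 2 (position 6): no conditioning environment matches → elsewhere allophone [f].
Occurrence 3 (position 11): no conditioning environment matches → elsewhere allophone [f].
Occurrence 4 (position 13): no conditioning environment matches → elsewhere allophone [f].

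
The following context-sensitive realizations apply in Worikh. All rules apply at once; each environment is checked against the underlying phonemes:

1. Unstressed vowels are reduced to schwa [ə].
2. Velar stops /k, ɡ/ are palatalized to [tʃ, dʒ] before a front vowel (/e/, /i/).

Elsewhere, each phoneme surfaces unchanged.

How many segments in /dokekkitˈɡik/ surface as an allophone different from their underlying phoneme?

Segments that undergo a rule: /o/ → [ə] (rule 1); /k/ → [tʃ] (rule 2); /e/ → [ə] (rule 1); /k/ → [tʃ] (rule 2); /i/ → [ə] (rule 1); /ɡ/ → [dʒ] (rule 2).
All other segments surface unchanged.

6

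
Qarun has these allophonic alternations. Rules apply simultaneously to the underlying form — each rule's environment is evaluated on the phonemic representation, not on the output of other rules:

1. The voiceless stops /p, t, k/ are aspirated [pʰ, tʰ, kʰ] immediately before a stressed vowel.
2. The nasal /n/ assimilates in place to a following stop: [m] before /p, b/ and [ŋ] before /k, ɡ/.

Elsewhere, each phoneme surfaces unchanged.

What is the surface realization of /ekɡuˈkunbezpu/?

/e/ (word-initial) is unaffected → [e].
/k/ — between /e/ and /ɡ/; rule 1 does not apply here → [k].
/ɡ/ — not in any rule's target class → [ɡ].
/u/ — not in any rule's target class → [u].
Rule 1 applies to /k/ (between /u/ and /u/: immediately before a stressed vowel) → [kʰ].
/u/ (between /k/ and /n/) is unaffected → [u].
/n/ — between /u/ and /b/, before a labial or velar stop — surfaces as [m] (rule 2).
/b/ (between /n/ and /e/) is unaffected → [b].
/e/ (between /b/ and /z/): no rule targets it → [e].
/z/ (between /e/ and /p/): no rule targets it → [z].
/p/ (between /z/ and /u/) fails the environment for rule 1, so it stays [p].
/u/ stays [u].

[ekɡuˈkʰumbezpu]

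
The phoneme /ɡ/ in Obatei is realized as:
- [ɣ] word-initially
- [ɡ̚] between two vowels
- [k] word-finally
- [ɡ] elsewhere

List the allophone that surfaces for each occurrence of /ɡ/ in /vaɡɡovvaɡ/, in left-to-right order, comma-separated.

[ɡ], [ɡ], [k]

Occurrence 1 (position 3): no conditioning environment matches → elsewhere allophone [ɡ].
Occurrence 2 (position 4): no conditioning environment matches → elsewhere allophone [ɡ].
Occurrence 3 (position 9): word-finally → [k].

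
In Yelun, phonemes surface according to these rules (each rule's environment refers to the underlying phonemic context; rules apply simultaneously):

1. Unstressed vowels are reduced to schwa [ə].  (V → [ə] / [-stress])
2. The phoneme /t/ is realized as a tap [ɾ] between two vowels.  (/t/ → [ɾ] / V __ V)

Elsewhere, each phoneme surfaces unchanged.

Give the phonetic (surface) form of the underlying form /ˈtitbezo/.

/t/ (word-initial) is in the target of rule 2 but the environment (between two vowels) is not met → [t].
/i/ — between /t/ and /t/; rule 1 does not apply here → [i].
/t/ (between /i/ and /b/): rule 2 targets it, but not between two vowels → unchanged [t].
/e/ (between /b/ and /z/) occurs in an unstressed syllable → [ə] by rule 1.
/o/ (word-final) occurs in an unstressed syllable → [ə] by rule 1.

[ˈtitbəzə]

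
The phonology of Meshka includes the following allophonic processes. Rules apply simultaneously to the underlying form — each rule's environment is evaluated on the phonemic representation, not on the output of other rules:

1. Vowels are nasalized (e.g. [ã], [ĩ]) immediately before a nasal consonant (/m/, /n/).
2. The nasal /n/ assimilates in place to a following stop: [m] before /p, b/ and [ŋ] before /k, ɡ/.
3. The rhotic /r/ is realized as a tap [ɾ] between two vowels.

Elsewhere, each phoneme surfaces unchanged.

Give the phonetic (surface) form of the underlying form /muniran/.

/m/ (word-initial) is unaffected → [m].
/u/ (between /m/ and /n/) occurs before a nasal consonant → [ũ] by rule 1.
/n/ (between /u/ and /i/) is in the target of rule 2 but the environment (before a labial or velar stop) is not met → [n].
/i/ — between /n/ and /r/; rule 1 does not apply here → [i].
/r/ — between /i/ and /a/, between two vowels — surfaces as [ɾ] (rule 3).
/a/ (between /r/ and /n/): before a nasal consonant, so rule 1 applies → [ã].
/n/ — word-final; rule 2 does not apply here → [n].

[mũniɾãn]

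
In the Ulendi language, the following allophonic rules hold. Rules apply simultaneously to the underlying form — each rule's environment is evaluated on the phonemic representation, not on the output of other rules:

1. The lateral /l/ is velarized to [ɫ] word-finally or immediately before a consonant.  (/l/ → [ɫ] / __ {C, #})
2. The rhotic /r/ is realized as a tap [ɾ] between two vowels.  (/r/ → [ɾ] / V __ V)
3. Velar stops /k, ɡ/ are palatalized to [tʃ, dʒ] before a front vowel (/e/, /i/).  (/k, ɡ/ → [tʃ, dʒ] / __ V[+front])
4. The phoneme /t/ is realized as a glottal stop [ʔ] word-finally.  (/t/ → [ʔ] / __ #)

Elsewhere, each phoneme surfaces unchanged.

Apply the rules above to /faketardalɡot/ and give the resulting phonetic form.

[fatʃetardaɫɡoʔ]

/f/ stays [f].
/a/ (between /f/ and /k/) is unaffected → [a].
/k/ — between /a/ and /e/, before a front vowel — surfaces as [tʃ] (rule 3).
/e/ — not in any rule's target class → [e].
/t/ — between /e/ and /a/; rule 4 does not apply here → [t].
/a/ — not in any rule's target class → [a].
/r/ — between /a/ and /d/; rule 2 does not apply here → [r].
/d/ (between /r/ and /a/): no rule targets it → [d].
/a/ stays [a].
Rule 1 applies to /l/ (between /a/ and /ɡ/: word-finally or immediately before a consonant) → [ɫ].
/ɡ/ (between /l/ and /o/) is in the target of rule 3 but the environment (before a front vowel) is not met → [ɡ].
/o/ (between /ɡ/ and /t/) is unaffected → [o].
/t/ (word-final): word-finally, so rule 4 applies → [ʔ].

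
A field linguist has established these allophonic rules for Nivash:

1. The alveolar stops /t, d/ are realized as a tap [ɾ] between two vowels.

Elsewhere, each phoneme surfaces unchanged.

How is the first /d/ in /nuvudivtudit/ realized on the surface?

[ɾ]

/d/ — between /u/ and /i/, between two vowels — surfaces as [ɾ] (rule 1).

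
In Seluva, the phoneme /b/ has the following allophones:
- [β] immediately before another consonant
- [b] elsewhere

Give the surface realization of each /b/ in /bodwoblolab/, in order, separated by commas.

Occurrence 1 (position 1): no conditioning environment matches → elsewhere allophone [b].
Occurrence 2 (position 6): immediately before another consonant → [β].
Occurrence 3 (position 11): no conditioning environment matches → elsewhere allophone [b].

[b], [β], [b]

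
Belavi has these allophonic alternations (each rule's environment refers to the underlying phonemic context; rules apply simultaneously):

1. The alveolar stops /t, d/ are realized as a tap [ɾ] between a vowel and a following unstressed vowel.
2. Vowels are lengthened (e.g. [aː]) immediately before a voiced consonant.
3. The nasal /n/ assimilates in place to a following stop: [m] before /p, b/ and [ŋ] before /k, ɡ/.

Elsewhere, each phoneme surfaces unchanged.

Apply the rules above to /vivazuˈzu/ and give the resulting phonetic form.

/v/ — not in any rule's target class → [v].
/i/ (between /v/ and /v/) occurs before a voiced consonant → [iː] by rule 2.
/v/ (between /i/ and /a/): no rule targets it → [v].
Rule 2 applies to /a/ (between /v/ and /z/: before a voiced consonant) → [aː].
/z/ — not in any rule's target class → [z].
/u/ meets the environment for rule 2 (before a voiced consonant) → [uː].
/z/ (between /u/ and /u/) is unaffected → [z].
/u/ (word-final) is in the target of rule 2 but the environment (before a voiced consonant) is not met → [u].

[viːvaːzuːˈzu]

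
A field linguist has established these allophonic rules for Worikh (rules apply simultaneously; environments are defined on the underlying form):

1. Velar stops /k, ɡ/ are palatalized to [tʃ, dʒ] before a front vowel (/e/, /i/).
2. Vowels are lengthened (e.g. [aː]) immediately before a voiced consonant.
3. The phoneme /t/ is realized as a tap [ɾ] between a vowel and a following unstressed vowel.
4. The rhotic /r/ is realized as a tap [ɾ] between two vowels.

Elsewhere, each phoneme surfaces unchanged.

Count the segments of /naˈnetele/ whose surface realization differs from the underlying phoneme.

3

Segments that undergo a rule: /a/ → [aː] (rule 2); /t/ → [ɾ] (rule 3); /e/ → [eː] (rule 2).
All other segments surface unchanged.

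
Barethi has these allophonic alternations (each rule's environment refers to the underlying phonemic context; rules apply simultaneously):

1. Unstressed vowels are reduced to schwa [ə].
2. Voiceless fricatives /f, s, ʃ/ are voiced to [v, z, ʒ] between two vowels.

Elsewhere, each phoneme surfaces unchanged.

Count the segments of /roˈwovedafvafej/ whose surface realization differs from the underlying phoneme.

6

Segments that undergo a rule: /o/ → [ə] (rule 1); /e/ → [ə] (rule 1); /a/ → [ə] (rule 1); /a/ → [ə] (rule 1); /f/ → [v] (rule 2); /e/ → [ə] (rule 1).
All other segments surface unchanged.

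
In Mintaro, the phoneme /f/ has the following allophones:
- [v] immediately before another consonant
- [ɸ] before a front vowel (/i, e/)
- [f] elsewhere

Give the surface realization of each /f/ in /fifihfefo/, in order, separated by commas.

[ɸ], [ɸ], [ɸ], [f]

Occurrence 1 (position 1): before a front vowel (/i, e/) → [ɸ].
Occurrence 2 (position 3): before a front vowel (/i, e/) → [ɸ].
Occurrence 3 (position 6): before a front vowel (/i, e/) → [ɸ].
Occurrence 4 (position 8): no conditioning environment matches → elsewhere allophone [f].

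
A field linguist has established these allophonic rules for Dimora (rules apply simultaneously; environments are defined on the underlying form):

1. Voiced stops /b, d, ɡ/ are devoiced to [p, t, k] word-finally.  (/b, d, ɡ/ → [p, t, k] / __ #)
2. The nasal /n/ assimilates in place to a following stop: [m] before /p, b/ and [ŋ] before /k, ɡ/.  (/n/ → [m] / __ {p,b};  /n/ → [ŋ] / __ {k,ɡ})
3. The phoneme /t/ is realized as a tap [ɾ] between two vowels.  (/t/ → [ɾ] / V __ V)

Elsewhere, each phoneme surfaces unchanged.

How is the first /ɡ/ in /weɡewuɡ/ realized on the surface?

/ɡ/ (between /e/ and /e/) is in the target of rule 1 but the environment (word-finally) is not met → [ɡ].

[ɡ]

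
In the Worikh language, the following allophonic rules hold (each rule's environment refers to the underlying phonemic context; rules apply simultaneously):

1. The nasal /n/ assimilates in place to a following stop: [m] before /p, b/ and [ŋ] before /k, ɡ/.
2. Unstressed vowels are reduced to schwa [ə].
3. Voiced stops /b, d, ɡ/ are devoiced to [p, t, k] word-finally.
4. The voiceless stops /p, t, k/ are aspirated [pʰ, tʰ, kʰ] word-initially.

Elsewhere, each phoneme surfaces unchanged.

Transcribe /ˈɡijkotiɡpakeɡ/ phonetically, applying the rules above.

[ˈɡijkətəɡpəkək]

/ɡ/ — word-initial; rule 3 does not apply here → [ɡ].
/i/ — between /ɡ/ and /j/; rule 2 does not apply here → [i].
/j/ (between /i/ and /k/): no rule targets it → [j].
/k/ (between /j/ and /o/): rule 4 targets it, but not word-initially → unchanged [k].
/o/ meets the environment for rule 2 (in an unstressed syllable) → [ə].
/t/ (between /o/ and /i/): rule 4 targets it, but not word-initially → unchanged [t].
Rule 2 applies to /i/ (between /t/ and /ɡ/: in an unstressed syllable) → [ə].
/ɡ/ (between /i/ and /p/) is in the target of rule 3 but the environment (word-finally) is not met → [ɡ].
/p/ (between /ɡ/ and /a/) fails the environment for rule 4, so it stays [p].
/a/ — between /p/ and /k/, in an unstressed syllable — surfaces as [ə] (rule 2).
/k/ (between /a/ and /e/) fails the environment for rule 4, so it stays [k].
/e/ (between /k/ and /ɡ/) occurs in an unstressed syllable → [ə] by rule 2.
Rule 3 applies to /ɡ/ (word-final: word-finally) → [k].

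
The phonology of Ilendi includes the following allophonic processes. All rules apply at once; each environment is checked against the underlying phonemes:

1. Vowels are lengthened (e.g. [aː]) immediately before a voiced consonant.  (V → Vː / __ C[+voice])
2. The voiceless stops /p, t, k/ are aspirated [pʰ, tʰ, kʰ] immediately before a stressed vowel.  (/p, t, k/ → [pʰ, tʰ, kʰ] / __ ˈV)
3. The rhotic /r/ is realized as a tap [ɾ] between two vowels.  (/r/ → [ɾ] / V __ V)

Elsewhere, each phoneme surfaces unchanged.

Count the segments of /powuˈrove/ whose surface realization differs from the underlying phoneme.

4

Segments that undergo a rule: /o/ → [oː] (rule 1); /u/ → [uː] (rule 1); /r/ → [ɾ] (rule 3); /o/ → [oː] (rule 1).
All other segments surface unchanged.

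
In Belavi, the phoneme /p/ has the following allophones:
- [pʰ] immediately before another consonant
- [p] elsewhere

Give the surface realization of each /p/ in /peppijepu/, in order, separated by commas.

[p], [pʰ], [p], [p]

Occurrence 1 (position 1): no conditioning environment matches → elsewhere allophone [p].
Occurrence 2 (position 3): immediately before another consonant → [pʰ].
Occurrence 3 (position 4): no conditioning environment matches → elsewhere allophone [p].
Occurrence 4 (position 8): no conditioning environment matches → elsewhere allophone [p].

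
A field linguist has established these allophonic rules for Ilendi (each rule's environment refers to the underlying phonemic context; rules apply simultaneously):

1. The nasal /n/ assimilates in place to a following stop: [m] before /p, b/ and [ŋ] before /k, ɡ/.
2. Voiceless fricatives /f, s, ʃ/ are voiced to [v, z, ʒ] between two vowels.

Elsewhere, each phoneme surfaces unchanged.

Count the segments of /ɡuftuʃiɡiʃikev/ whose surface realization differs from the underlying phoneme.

Segments that undergo a rule: /ʃ/ → [ʒ] (rule 2); /ʃ/ → [ʒ] (rule 2).
All other segments surface unchanged.

2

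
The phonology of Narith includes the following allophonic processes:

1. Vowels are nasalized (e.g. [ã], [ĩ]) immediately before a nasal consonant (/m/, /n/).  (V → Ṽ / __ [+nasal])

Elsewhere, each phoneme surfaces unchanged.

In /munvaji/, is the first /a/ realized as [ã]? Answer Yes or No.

/a/ (between /v/ and /j/) is in the target of rule 1 but the environment (before a nasal consonant) is not met → [a].
The actual realization is [a], not [ã].

No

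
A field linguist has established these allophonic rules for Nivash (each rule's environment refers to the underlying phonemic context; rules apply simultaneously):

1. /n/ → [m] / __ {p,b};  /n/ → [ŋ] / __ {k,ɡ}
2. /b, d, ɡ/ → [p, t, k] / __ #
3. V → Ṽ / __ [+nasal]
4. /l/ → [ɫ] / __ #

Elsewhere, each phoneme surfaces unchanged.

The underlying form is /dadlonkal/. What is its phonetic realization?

/d/ (word-initial) fails the environment for rule 2, so it stays [d].
/a/ (between /d/ and /d/): rule 3 targets it, but not before a nasal consonant → unchanged [a].
/d/ (between /a/ and /l/) fails the environment for rule 2, so it stays [d].
/l/ (between /d/ and /o/) fails the environment for rule 4, so it stays [l].
/o/ (between /l/ and /n/): before a nasal consonant, so rule 3 applies → [õ].
/n/ (between /o/ and /k/) occurs before a labial or velar stop → [ŋ] by rule 1.
/k/ stays [k].
/a/ (between /k/ and /l/) fails the environment for rule 3, so it stays [a].
Rule 4 applies to /l/ (word-final: word-finally) → [ɫ].

[dadlõŋkaɫ]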